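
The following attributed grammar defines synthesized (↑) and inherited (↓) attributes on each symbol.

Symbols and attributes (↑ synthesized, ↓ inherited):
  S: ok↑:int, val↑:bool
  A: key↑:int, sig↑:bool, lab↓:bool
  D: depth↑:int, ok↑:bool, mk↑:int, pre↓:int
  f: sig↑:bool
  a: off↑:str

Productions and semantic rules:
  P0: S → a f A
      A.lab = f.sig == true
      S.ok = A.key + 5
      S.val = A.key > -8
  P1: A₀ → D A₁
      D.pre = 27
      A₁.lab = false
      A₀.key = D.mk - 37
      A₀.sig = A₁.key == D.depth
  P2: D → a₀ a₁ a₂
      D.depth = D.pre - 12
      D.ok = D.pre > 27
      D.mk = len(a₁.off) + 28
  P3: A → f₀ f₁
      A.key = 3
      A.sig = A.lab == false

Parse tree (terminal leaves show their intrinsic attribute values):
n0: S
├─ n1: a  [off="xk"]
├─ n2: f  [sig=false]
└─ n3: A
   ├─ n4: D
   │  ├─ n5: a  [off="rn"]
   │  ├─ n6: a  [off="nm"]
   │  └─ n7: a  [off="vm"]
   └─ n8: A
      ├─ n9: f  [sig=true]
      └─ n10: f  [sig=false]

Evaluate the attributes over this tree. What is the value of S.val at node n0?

true

1. n1.off = "xk"  [terminal]
2. n2.sig = false  [terminal]
3. n3.lab = false  [f.sig == true]
4. n4.pre = 27  [27]
5. n5.off = "rn"  [terminal]
6. n6.off = "nm"  [terminal]
7. n7.off = "vm"  [terminal]
8. n4.depth = 15  [D.pre - 12]
9. n4.ok = false  [D.pre > 27]
10. n4.mk = 30  [len(a₁.off) + 28]
11. n8.lab = false  [false]
12. n9.sig = true  [terminal]
13. n10.sig = false  [terminal]
14. n8.key = 3  [3]
15. n8.sig = true  [A.lab == false]
16. n3.key = -7  [D.mk - 37]
17. n3.sig = false  [A₁.key == D.depth]
18. n0.ok = -2  [A.key + 5]
19. n0.val = true  [A.key > -8]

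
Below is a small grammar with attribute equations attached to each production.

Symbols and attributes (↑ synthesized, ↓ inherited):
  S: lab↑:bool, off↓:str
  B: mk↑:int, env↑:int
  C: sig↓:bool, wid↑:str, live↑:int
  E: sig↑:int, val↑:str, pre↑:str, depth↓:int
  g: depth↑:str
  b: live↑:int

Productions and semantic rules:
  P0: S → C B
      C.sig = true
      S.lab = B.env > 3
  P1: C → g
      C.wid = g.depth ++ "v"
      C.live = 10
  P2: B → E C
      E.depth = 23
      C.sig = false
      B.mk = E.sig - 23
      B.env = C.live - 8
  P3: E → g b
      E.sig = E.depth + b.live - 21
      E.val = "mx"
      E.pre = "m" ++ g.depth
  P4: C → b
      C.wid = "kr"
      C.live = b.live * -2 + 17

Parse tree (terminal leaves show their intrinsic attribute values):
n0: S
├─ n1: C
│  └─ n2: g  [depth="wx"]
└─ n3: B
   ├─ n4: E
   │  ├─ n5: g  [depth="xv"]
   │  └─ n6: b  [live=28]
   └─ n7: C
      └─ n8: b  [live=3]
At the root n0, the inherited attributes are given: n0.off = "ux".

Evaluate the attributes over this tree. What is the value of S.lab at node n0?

1. n0.off = "ux"  [given at root]
2. n1.sig = true  [true]
3. n2.depth = "wx"  [terminal]
4. n1.wid = "wxv"  [g.depth ++ "v"]
5. n1.live = 10  [10]
6. n4.depth = 23  [23]
7. n5.depth = "xv"  [terminal]
8. n6.live = 28  [terminal]
9. n4.sig = 30  [E.depth + b.live - 21]
10. n4.val = "mx"  ["mx"]
11. n4.pre = "mxv"  ["m" ++ g.depth]
12. n7.sig = false  [false]
13. n8.live = 3  [terminal]
14. n7.wid = "kr"  ["kr"]
15. n7.live = 11  [b.live * -2 + 17]
16. n3.mk = 7  [E.sig - 23]
17. n3.env = 3  [C.live - 8]
18. n0.lab = false  [B.env > 3]

false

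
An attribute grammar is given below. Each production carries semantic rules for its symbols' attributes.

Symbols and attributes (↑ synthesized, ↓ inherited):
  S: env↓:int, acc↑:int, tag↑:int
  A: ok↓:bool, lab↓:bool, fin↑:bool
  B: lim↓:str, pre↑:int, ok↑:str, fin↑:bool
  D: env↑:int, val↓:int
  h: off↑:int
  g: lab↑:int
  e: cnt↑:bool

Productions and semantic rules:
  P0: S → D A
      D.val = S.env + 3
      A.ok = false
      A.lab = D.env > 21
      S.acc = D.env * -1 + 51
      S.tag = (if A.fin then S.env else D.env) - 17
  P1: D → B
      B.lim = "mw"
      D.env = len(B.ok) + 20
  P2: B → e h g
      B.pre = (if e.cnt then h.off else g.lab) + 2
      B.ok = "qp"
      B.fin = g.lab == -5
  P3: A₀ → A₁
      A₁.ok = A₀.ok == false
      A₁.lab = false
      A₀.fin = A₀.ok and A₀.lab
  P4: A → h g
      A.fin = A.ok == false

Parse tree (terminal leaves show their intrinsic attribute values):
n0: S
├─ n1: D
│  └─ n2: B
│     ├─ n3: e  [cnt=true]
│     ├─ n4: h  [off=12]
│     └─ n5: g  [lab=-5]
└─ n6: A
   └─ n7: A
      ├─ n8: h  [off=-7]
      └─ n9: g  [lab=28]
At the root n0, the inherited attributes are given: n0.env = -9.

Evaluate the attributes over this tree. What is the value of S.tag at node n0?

1. n0.env = -9  [given at root]
2. n1.val = -6  [S.env + 3]
3. n2.lim = "mw"  ["mw"]
4. n3.cnt = true  [terminal]
5. n4.off = 12  [terminal]
6. n5.lab = -5  [terminal]
7. n2.pre = 14  [(if e.cnt then h.off else g.lab) + 2]
8. n2.ok = "qp"  ["qp"]
9. n2.fin = true  [g.lab == -5]
10. n1.env = 22  [len(B.ok) + 20]
11. n6.ok = false  [false]
12. n6.lab = true  [D.env > 21]
13. n7.ok = true  [A₀.ok == false]
14. n7.lab = false  [false]
15. n8.off = -7  [terminal]
16. n9.lab = 28  [terminal]
17. n7.fin = false  [A.ok == false]
18. n6.fin = false  [A₀.ok and A₀.lab]
19. n0.acc = 29  [D.env * -1 + 51]
20. n0.tag = 5  [(if A.fin then S.env else D.env) - 17]

5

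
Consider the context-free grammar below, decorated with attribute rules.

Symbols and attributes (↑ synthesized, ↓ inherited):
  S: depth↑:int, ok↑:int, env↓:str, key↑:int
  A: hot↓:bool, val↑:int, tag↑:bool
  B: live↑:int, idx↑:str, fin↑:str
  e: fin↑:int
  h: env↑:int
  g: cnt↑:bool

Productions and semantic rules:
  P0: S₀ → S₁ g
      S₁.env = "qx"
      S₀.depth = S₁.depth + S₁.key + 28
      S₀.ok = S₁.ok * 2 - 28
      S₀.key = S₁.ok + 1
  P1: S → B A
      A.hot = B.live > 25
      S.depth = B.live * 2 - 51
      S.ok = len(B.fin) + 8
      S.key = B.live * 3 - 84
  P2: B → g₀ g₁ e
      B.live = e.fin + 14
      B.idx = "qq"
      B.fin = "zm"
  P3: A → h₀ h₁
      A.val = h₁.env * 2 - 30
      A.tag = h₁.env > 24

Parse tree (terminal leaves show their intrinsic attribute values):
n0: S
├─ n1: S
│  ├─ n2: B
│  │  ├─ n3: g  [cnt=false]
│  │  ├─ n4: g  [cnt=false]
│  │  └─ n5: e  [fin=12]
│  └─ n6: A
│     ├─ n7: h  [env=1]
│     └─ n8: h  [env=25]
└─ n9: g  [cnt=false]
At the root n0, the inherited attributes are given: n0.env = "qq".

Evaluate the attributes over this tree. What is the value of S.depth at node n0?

23

1. n0.env = "qq"  [given at root]
2. n1.env = "qx"  ["qx"]
3. n3.cnt = false  [terminal]
4. n4.cnt = false  [terminal]
5. n5.fin = 12  [terminal]
6. n2.live = 26  [e.fin + 14]
7. n2.idx = "qq"  ["qq"]
8. n2.fin = "zm"  ["zm"]
9. n6.hot = true  [B.live > 25]
10. n7.env = 1  [terminal]
11. n8.env = 25  [terminal]
12. n6.val = 20  [h₁.env * 2 - 30]
13. n6.tag = true  [h₁.env > 24]
14. n1.depth = 1  [B.live * 2 - 51]
15. n1.ok = 10  [len(B.fin) + 8]
16. n1.key = -6  [B.live * 3 - 84]
17. n9.cnt = false  [terminal]
18. n0.depth = 23  [S₁.depth + S₁.key + 28]
19. n0.ok = -8  [S₁.ok * 2 - 28]
20. n0.key = 11  [S₁.ok + 1]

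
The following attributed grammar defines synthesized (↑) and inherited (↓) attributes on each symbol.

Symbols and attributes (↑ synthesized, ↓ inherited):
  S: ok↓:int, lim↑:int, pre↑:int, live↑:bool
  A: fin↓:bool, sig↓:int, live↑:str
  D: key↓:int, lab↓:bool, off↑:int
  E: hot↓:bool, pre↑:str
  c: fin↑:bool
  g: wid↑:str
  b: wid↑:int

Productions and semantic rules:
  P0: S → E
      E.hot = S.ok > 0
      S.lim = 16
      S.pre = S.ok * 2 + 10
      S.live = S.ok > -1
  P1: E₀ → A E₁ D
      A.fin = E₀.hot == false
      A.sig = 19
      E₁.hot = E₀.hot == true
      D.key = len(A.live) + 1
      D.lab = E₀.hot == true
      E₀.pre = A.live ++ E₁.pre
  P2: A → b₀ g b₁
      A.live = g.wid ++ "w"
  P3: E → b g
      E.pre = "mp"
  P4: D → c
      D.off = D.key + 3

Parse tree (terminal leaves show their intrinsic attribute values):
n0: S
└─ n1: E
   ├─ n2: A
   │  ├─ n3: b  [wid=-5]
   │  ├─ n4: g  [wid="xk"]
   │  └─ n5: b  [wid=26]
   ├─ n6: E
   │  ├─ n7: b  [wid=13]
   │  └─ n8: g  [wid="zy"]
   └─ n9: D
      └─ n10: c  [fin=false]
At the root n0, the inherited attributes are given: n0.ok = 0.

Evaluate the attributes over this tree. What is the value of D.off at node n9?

7

1. n0.ok = 0  [given at root]
2. n1.hot = false  [S.ok > 0]
3. n2.fin = true  [E₀.hot == false]
4. n2.sig = 19  [19]
5. n3.wid = -5  [terminal]
6. n4.wid = "xk"  [terminal]
7. n5.wid = 26  [terminal]
8. n2.live = "xkw"  [g.wid ++ "w"]
9. n6.hot = false  [E₀.hot == true]
10. n7.wid = 13  [terminal]
11. n8.wid = "zy"  [terminal]
12. n6.pre = "mp"  ["mp"]
13. n9.key = 4  [len(A.live) + 1]
14. n9.lab = false  [E₀.hot == true]
15. n10.fin = false  [terminal]
16. n9.off = 7  [D.key + 3]
17. n1.pre = "xkwmp"  [A.live ++ E₁.pre]
18. n0.lim = 16  [16]
19. n0.pre = 10  [S.ok * 2 + 10]
20. n0.live = true  [S.ok > -1]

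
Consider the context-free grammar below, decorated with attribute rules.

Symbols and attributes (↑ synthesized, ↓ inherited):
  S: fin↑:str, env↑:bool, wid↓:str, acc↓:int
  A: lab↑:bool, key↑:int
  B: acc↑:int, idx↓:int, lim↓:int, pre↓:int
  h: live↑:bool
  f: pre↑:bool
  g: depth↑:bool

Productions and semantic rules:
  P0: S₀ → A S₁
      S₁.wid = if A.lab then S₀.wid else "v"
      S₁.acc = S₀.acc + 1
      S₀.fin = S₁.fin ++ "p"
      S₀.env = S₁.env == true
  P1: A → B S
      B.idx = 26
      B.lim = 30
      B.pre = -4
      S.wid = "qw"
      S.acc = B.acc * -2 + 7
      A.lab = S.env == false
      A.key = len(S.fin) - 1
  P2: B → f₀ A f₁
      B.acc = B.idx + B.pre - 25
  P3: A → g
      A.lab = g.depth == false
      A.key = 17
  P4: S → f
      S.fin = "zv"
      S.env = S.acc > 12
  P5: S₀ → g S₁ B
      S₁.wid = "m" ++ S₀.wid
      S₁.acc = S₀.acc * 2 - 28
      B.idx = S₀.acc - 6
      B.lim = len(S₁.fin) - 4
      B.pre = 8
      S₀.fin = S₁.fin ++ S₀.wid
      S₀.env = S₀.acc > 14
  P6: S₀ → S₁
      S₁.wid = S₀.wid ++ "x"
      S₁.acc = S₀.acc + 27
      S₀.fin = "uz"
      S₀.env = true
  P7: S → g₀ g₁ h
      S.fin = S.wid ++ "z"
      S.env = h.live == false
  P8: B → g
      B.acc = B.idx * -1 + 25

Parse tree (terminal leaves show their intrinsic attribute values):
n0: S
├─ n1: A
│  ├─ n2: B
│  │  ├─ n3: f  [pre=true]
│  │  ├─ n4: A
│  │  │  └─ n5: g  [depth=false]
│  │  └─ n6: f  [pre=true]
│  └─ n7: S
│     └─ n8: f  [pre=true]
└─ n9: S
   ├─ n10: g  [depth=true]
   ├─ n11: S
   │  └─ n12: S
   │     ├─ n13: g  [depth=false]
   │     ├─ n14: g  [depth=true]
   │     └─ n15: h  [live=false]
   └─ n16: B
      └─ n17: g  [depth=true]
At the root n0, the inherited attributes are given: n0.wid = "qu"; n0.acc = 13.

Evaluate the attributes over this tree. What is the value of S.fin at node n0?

"uzvp"

1. n0.wid = "qu"  [given at root]
2. n0.acc = 13  [given at root]
3. n2.idx = 26  [26]
4. n2.lim = 30  [30]
5. n2.pre = -4  [-4]
6. n3.pre = true  [terminal]
7. n5.depth = false  [terminal]
8. n4.lab = true  [g.depth == false]
9. n4.key = 17  [17]
10. n6.pre = true  [terminal]
11. n2.acc = -3  [B.idx + B.pre - 25]
12. n7.wid = "qw"  ["qw"]
13. n7.acc = 13  [B.acc * -2 + 7]
14. n8.pre = true  [terminal]
15. n7.fin = "zv"  ["zv"]
16. n7.env = true  [S.acc > 12]
17. n1.lab = false  [S.env == false]
18. n1.key = 1  [len(S.fin) - 1]
19. n9.wid = "v"  [if A.lab then S₀.wid else "v"]
20. n9.acc = 14  [S₀.acc + 1]
21. n10.depth = true  [terminal]
22. n11.wid = "mv"  ["m" ++ S₀.wid]
23. n11.acc = 0  [S₀.acc * 2 - 28]
24. n12.wid = "mvx"  [S₀.wid ++ "x"]
25. n12.acc = 27  [S₀.acc + 27]
26. n13.depth = false  [terminal]
27. n14.depth = true  [terminal]
28. n15.live = false  [terminal]
29. n12.fin = "mvxz"  [S.wid ++ "z"]
30. n12.env = true  [h.live == false]
31. n11.fin = "uz"  ["uz"]
32. n11.env = true  [true]
33. n16.idx = 8  [S₀.acc - 6]
34. n16.lim = -2  [len(S₁.fin) - 4]
35. n16.pre = 8  [8]
36. n17.depth = true  [terminal]
37. n16.acc = 17  [B.idx * -1 + 25]
38. n9.fin = "uzv"  [S₁.fin ++ S₀.wid]
39. n9.env = false  [S₀.acc > 14]
40. n0.fin = "uzvp"  [S₁.fin ++ "p"]
41. n0.env = false  [S₁.env == true]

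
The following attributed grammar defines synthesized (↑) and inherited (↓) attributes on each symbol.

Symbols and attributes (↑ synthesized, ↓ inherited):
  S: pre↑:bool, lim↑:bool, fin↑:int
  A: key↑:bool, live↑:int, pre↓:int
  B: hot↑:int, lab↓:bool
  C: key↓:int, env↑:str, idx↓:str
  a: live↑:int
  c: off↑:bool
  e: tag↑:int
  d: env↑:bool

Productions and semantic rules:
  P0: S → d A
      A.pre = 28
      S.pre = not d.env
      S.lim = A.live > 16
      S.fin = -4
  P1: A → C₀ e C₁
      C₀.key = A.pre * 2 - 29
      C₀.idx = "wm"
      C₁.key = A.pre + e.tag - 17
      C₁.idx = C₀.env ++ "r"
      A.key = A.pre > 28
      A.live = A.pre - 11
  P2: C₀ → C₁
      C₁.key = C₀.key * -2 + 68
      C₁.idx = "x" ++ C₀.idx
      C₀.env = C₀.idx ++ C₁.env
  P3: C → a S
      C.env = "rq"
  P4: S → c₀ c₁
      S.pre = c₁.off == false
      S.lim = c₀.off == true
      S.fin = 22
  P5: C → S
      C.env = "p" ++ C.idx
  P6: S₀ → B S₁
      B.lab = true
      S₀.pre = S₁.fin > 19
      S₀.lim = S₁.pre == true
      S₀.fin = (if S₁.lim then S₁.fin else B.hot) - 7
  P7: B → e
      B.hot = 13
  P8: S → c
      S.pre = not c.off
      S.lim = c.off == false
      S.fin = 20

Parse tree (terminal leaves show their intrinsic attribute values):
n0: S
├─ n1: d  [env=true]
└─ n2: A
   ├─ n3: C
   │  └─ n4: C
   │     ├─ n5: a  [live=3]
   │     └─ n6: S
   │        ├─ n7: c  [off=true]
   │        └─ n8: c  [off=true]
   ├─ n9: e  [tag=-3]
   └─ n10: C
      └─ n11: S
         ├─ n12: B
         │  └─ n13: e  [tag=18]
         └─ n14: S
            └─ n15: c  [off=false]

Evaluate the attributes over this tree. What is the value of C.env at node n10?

1. n1.env = true  [terminal]
2. n2.pre = 28  [28]
3. n3.key = 27  [A.pre * 2 - 29]
4. n3.idx = "wm"  ["wm"]
5. n4.key = 14  [C₀.key * -2 + 68]
6. n4.idx = "xwm"  ["x" ++ C₀.idx]
7. n5.live = 3  [terminal]
8. n7.off = true  [terminal]
9. n8.off = true  [terminal]
10. n6.pre = false  [c₁.off == false]
11. n6.lim = true  [c₀.off == true]
12. n6.fin = 22  [22]
13. n4.env = "rq"  ["rq"]
14. n3.env = "wmrq"  [C₀.idx ++ C₁.env]
15. n9.tag = -3  [terminal]
16. n10.key = 8  [A.pre + e.tag - 17]
17. n10.idx = "wmrqr"  [C₀.env ++ "r"]
18. n12.lab = true  [true]
19. n13.tag = 18  [terminal]
20. n12.hot = 13  [13]
21. n15.off = false  [terminal]
22. n14.pre = true  [not c.off]
23. n14.lim = true  [c.off == false]
24. n14.fin = 20  [20]
25. n11.pre = true  [S₁.fin > 19]
26. n11.lim = true  [S₁.pre == true]
27. n11.fin = 13  [(if S₁.lim then S₁.fin else B.hot) - 7]
28. n10.env = "pwmrqr"  ["p" ++ C.idx]
29. n2.key = false  [A.pre > 28]
30. n2.live = 17  [A.pre - 11]
31. n0.pre = false  [not d.env]
32. n0.lim = true  [A.live > 16]
33. n0.fin = -4  [-4]

"pwmrqr"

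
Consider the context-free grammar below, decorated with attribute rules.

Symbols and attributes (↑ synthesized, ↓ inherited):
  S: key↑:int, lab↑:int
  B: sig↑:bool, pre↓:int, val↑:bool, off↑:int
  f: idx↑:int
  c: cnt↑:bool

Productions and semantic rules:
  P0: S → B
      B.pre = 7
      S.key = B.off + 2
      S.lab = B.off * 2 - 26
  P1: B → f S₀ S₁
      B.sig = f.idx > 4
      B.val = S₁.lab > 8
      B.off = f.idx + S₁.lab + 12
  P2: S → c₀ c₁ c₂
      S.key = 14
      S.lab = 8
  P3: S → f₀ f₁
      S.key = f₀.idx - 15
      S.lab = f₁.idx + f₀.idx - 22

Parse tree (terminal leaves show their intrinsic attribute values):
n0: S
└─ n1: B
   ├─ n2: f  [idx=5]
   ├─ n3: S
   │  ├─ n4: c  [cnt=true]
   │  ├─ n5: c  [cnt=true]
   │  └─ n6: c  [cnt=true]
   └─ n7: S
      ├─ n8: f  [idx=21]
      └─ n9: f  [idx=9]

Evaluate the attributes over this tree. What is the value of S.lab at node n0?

1. n1.pre = 7  [7]
2. n2.idx = 5  [terminal]
3. n4.cnt = true  [terminal]
4. n5.cnt = true  [terminal]
5. n6.cnt = true  [terminal]
6. n3.key = 14  [14]
7. n3.lab = 8  [8]
8. n8.idx = 21  [terminal]
9. n9.idx = 9  [terminal]
10. n7.key = 6  [f₀.idx - 15]
11. n7.lab = 8  [f₁.idx + f₀.idx - 22]
12. n1.sig = true  [f.idx > 4]
13. n1.val = false  [S₁.lab > 8]
14. n1.off = 25  [f.idx + S₁.lab + 12]
15. n0.key = 27  [B.off + 2]
16. n0.lab = 24  [B.off * 2 - 26]

24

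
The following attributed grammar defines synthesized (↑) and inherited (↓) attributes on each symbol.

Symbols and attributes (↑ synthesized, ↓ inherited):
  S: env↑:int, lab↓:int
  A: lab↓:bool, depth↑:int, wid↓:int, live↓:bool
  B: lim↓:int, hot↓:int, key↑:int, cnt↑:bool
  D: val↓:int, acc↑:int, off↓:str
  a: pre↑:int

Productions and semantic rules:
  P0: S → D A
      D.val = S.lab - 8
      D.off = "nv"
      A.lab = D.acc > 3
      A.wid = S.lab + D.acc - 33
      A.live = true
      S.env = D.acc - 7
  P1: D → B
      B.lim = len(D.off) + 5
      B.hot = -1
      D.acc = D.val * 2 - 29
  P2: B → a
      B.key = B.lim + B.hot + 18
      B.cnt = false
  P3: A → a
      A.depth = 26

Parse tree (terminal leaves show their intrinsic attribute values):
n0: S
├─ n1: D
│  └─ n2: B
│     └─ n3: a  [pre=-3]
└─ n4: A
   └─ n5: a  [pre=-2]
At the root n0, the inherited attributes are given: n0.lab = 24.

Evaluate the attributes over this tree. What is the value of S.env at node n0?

1. n0.lab = 24  [given at root]
2. n1.val = 16  [S.lab - 8]
3. n1.off = "nv"  ["nv"]
4. n2.lim = 7  [len(D.off) + 5]
5. n2.hot = -1  [-1]
6. n3.pre = -3  [terminal]
7. n2.key = 24  [B.lim + B.hot + 18]
8. n2.cnt = false  [false]
9. n1.acc = 3  [D.val * 2 - 29]
10. n4.lab = false  [D.acc > 3]
11. n4.wid = -6  [S.lab + D.acc - 33]
12. n4.live = true  [true]
13. n5.pre = -2  [terminal]
14. n4.depth = 26  [26]
15. n0.env = -4  [D.acc - 7]

-4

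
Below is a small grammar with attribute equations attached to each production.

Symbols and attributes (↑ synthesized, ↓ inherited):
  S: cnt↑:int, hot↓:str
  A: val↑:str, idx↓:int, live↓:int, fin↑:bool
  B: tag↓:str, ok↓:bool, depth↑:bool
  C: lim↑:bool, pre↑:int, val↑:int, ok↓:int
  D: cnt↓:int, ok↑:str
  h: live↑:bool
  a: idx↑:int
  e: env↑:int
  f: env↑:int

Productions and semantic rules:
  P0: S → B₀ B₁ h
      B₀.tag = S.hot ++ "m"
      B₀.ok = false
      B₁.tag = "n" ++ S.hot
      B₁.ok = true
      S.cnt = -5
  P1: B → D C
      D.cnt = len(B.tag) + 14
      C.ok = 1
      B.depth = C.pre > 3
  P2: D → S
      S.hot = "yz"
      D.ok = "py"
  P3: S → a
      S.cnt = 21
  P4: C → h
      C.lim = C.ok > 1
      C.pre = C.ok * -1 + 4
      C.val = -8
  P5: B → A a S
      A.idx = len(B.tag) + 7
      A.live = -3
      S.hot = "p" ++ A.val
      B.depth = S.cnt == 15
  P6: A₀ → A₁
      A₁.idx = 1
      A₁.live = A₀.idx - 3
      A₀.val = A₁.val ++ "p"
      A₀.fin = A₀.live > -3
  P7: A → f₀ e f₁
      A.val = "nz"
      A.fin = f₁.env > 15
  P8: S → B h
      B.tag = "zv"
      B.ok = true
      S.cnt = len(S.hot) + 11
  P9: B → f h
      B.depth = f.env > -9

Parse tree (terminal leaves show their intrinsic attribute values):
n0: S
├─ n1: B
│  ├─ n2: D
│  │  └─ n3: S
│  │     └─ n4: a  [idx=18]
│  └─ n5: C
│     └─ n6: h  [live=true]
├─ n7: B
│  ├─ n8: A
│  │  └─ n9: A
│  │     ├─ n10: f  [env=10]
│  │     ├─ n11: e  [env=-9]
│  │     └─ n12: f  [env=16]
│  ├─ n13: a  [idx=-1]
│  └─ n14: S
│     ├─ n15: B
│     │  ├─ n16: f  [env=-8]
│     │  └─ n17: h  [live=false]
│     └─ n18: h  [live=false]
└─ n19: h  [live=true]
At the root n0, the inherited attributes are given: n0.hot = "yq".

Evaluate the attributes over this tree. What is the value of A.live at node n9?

7

1. n0.hot = "yq"  [given at root]
2. n1.tag = "yqm"  [S.hot ++ "m"]
3. n1.ok = false  [false]
4. n2.cnt = 17  [len(B.tag) + 14]
5. n3.hot = "yz"  ["yz"]
6. n4.idx = 18  [terminal]
7. n3.cnt = 21  [21]
8. n2.ok = "py"  ["py"]
9. n5.ok = 1  [1]
10. n6.live = true  [terminal]
11. n5.lim = false  [C.ok > 1]
12. n5.pre = 3  [C.ok * -1 + 4]
13. n5.val = -8  [-8]
14. n1.depth = false  [C.pre > 3]
15. n7.tag = "nyq"  ["n" ++ S.hot]
16. n7.ok = true  [true]
17. n8.idx = 10  [len(B.tag) + 7]
18. n8.live = -3  [-3]
19. n9.idx = 1  [1]
20. n9.live = 7  [A₀.idx - 3]
21. n10.env = 10  [terminal]
22. n11.env = -9  [terminal]
23. n12.env = 16  [terminal]
24. n9.val = "nz"  ["nz"]
25. n9.fin = true  [f₁.env > 15]
26. n8.val = "nzp"  [A₁.val ++ "p"]
27. n8.fin = false  [A₀.live > -3]
28. n13.idx = -1  [terminal]
29. n14.hot = "pnzp"  ["p" ++ A.val]
30. n15.tag = "zv"  ["zv"]
31. n15.ok = true  [true]
32. n16.env = -8  [terminal]
33. n17.live = false  [terminal]
34. n15.depth = true  [f.env > -9]
35. n18.live = false  [terminal]
36. n14.cnt = 15  [len(S.hot) + 11]
37. n7.depth = true  [S.cnt == 15]
38. n19.live = true  [terminal]
39. n0.cnt = -5  [-5]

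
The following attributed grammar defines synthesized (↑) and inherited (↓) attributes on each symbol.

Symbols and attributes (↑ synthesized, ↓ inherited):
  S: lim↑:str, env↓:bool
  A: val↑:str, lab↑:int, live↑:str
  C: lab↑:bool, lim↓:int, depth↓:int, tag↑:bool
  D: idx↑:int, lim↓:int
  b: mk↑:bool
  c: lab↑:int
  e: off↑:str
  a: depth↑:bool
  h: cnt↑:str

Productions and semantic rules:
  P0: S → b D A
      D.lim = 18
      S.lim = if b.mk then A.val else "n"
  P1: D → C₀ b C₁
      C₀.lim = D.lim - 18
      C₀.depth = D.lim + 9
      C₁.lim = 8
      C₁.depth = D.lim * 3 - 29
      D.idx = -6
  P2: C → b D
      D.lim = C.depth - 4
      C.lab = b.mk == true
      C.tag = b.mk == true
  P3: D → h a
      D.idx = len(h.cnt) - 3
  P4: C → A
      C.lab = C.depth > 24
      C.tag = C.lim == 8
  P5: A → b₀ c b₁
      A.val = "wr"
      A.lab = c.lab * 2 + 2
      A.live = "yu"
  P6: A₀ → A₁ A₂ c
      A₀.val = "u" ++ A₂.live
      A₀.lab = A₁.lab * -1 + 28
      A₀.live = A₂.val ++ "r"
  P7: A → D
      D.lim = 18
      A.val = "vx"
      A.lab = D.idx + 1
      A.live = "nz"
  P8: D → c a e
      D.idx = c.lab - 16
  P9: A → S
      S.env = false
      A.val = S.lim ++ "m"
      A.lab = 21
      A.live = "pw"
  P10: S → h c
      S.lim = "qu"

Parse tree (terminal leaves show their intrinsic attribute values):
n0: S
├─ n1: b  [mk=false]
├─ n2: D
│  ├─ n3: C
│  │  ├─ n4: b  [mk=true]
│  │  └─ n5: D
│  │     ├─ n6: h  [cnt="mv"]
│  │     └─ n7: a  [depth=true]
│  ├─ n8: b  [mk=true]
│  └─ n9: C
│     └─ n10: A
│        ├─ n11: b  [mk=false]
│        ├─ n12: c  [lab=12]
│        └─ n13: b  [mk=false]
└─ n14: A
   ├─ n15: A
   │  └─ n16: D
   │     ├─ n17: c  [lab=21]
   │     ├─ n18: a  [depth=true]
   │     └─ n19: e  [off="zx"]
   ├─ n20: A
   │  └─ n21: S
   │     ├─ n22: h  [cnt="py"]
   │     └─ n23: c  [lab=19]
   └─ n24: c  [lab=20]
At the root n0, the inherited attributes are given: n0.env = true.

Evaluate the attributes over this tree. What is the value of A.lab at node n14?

22

1. n0.env = true  [given at root]
2. n1.mk = false  [terminal]
3. n2.lim = 18  [18]
4. n3.lim = 0  [D.lim - 18]
5. n3.depth = 27  [D.lim + 9]
6. n4.mk = true  [terminal]
7. n5.lim = 23  [C.depth - 4]
8. n6.cnt = "mv"  [terminal]
9. n7.depth = true  [terminal]
10. n5.idx = -1  [len(h.cnt) - 3]
11. n3.lab = true  [b.mk == true]
12. n3.tag = true  [b.mk == true]
13. n8.mk = true  [terminal]
14. n9.lim = 8  [8]
15. n9.depth = 25  [D.lim * 3 - 29]
16. n11.mk = false  [terminal]
17. n12.lab = 12  [terminal]
18. n13.mk = false  [terminal]
19. n10.val = "wr"  ["wr"]
20. n10.lab = 26  [c.lab * 2 + 2]
21. n10.live = "yu"  ["yu"]
22. n9.lab = true  [C.depth > 24]
23. n9.tag = true  [C.lim == 8]
24. n2.idx = -6  [-6]
25. n16.lim = 18  [18]
26. n17.lab = 21  [terminal]
27. n18.depth = true  [terminal]
28. n19.off = "zx"  [terminal]
29. n16.idx = 5  [c.lab - 16]
30. n15.val = "vx"  ["vx"]
31. n15.lab = 6  [D.idx + 1]
32. n15.live = "nz"  ["nz"]
33. n21.env = false  [false]
34. n22.cnt = "py"  [terminal]
35. n23.lab = 19  [terminal]
36. n21.lim = "qu"  ["qu"]
37. n20.val = "qum"  [S.lim ++ "m"]
38. n20.lab = 21  [21]
39. n20.live = "pw"  ["pw"]
40. n24.lab = 20  [terminal]
41. n14.val = "upw"  ["u" ++ A₂.live]
42. n14.lab = 22  [A₁.lab * -1 + 28]
43. n14.live = "qumr"  [A₂.val ++ "r"]
44. n0.lim = "n"  [if b.mk then A.val else "n"]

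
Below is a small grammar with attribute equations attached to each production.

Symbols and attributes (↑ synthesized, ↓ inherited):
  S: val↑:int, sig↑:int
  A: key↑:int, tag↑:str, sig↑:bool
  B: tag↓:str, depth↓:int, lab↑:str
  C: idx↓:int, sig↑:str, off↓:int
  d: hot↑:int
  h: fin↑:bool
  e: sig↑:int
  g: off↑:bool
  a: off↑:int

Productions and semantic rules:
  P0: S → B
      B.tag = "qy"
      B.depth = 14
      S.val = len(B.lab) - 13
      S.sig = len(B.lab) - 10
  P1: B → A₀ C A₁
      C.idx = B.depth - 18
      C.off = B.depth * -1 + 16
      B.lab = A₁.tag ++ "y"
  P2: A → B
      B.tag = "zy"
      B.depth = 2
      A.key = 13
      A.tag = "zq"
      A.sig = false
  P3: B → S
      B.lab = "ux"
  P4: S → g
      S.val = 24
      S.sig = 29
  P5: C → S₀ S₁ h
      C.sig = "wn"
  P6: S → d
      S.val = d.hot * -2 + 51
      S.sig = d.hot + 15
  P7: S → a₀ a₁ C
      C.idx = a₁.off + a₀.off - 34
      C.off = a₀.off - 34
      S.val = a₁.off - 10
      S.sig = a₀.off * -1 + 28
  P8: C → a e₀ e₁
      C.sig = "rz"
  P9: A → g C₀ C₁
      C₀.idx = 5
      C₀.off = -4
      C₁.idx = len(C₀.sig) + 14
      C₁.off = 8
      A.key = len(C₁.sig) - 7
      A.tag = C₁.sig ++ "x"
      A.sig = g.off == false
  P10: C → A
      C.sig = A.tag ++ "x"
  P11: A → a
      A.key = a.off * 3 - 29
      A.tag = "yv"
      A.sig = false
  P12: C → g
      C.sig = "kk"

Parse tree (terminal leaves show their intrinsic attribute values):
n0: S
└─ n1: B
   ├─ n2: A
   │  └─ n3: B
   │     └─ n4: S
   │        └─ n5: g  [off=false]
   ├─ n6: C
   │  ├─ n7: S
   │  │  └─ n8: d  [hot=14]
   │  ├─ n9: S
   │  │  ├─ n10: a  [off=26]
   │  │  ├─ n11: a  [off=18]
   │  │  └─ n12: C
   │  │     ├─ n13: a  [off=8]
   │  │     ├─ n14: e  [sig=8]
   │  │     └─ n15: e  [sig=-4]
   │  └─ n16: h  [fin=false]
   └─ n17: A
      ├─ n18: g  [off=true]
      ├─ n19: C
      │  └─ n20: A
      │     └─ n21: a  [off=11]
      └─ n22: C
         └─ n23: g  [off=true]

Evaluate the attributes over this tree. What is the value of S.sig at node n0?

-6

1. n1.tag = "qy"  ["qy"]
2. n1.depth = 14  [14]
3. n3.tag = "zy"  ["zy"]
4. n3.depth = 2  [2]
5. n5.off = false  [terminal]
6. n4.val = 24  [24]
7. n4.sig = 29  [29]
8. n3.lab = "ux"  ["ux"]
9. n2.key = 13  [13]
10. n2.tag = "zq"  ["zq"]
11. n2.sig = false  [false]
12. n6.idx = -4  [B.depth - 18]
13. n6.off = 2  [B.depth * -1 + 16]
14. n8.hot = 14  [terminal]
15. n7.val = 23  [d.hot * -2 + 51]
16. n7.sig = 29  [d.hot + 15]
17. n10.off = 26  [terminal]
18. n11.off = 18  [terminal]
19. n12.idx = 10  [a₁.off + a₀.off - 34]
20. n12.off = -8  [a₀.off - 34]
21. n13.off = 8  [terminal]
22. n14.sig = 8  [terminal]
23. n15.sig = -4  [terminal]
24. n12.sig = "rz"  ["rz"]
25. n9.val = 8  [a₁.off - 10]
26. n9.sig = 2  [a₀.off * -1 + 28]
27. n16.fin = false  [terminal]
28. n6.sig = "wn"  ["wn"]
29. n18.off = true  [terminal]
30. n19.idx = 5  [5]
31. n19.off = -4  [-4]
32. n21.off = 11  [terminal]
33. n20.key = 4  [a.off * 3 - 29]
34. n20.tag = "yv"  ["yv"]
35. n20.sig = false  [false]
36. n19.sig = "yvx"  [A.tag ++ "x"]
37. n22.idx = 17  [len(C₀.sig) + 14]
38. n22.off = 8  [8]
39. n23.off = true  [terminal]
40. n22.sig = "kk"  ["kk"]
41. n17.key = -5  [len(C₁.sig) - 7]
42. n17.tag = "kkx"  [C₁.sig ++ "x"]
43. n17.sig = false  [g.off == false]
44. n1.lab = "kkxy"  [A₁.tag ++ "y"]
45. n0.val = -9  [len(B.lab) - 13]
46. n0.sig = -6  [len(B.lab) - 10]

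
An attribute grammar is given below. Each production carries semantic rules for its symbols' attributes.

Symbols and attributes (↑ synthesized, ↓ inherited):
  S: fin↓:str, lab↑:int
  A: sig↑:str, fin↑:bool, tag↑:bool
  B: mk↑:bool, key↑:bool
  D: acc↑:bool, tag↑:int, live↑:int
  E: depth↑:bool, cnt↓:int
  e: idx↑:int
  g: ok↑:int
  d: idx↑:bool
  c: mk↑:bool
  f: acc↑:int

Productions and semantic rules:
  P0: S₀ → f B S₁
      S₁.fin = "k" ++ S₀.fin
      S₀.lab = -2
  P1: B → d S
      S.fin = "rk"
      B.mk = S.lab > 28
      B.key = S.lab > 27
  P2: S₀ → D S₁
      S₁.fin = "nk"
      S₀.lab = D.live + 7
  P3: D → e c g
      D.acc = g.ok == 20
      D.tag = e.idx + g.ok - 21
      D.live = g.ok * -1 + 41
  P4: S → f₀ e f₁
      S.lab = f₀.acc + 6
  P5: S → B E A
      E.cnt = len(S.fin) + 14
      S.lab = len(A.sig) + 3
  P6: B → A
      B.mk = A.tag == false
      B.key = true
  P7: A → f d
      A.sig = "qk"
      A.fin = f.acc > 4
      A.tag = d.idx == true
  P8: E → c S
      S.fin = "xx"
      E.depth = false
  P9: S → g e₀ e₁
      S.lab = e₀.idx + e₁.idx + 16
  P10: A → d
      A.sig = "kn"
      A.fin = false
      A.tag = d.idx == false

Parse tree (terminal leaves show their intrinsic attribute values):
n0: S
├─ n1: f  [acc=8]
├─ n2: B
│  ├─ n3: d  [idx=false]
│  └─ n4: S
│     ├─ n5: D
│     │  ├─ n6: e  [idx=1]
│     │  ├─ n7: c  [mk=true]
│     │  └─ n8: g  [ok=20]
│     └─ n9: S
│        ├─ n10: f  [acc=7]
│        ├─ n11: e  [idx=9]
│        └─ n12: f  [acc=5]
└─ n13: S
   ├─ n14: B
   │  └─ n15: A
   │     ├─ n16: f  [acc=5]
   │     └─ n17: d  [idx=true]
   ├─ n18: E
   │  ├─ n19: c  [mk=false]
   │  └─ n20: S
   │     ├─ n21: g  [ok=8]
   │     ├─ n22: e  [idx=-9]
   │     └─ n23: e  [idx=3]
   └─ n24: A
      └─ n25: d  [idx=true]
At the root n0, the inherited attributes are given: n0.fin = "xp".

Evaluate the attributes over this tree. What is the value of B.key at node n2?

1. n0.fin = "xp"  [given at root]
2. n1.acc = 8  [terminal]
3. n3.idx = false  [terminal]
4. n4.fin = "rk"  ["rk"]
5. n6.idx = 1  [terminal]
6. n7.mk = true  [terminal]
7. n8.ok = 20  [terminal]
8. n5.acc = true  [g.ok == 20]
9. n5.tag = 0  [e.idx + g.ok - 21]
10. n5.live = 21  [g.ok * -1 + 41]
11. n9.fin = "nk"  ["nk"]
12. n10.acc = 7  [terminal]
13. n11.idx = 9  [terminal]
14. n12.acc = 5  [terminal]
15. n9.lab = 13  [f₀.acc + 6]
16. n4.lab = 28  [D.live + 7]
17. n2.mk = false  [S.lab > 28]
18. n2.key = true  [S.lab > 27]
19. n13.fin = "kxp"  ["k" ++ S₀.fin]
20. n16.acc = 5  [terminal]
21. n17.idx = true  [terminal]
22. n15.sig = "qk"  ["qk"]
23. n15.fin = true  [f.acc > 4]
24. n15.tag = true  [d.idx == true]
25. n14.mk = false  [A.tag == false]
26. n14.key = true  [true]
27. n18.cnt = 17  [len(S.fin) + 14]
28. n19.mk = false  [terminal]
29. n20.fin = "xx"  ["xx"]
30. n21.ok = 8  [terminal]
31. n22.idx = -9  [terminal]
32. n23.idx = 3  [terminal]
33. n20.lab = 10  [e₀.idx + e₁.idx + 16]
34. n18.depth = false  [false]
35. n25.idx = true  [terminal]
36. n24.sig = "kn"  ["kn"]
37. n24.fin = false  [false]
38. n24.tag = false  [d.idx == false]
39. n13.lab = 5  [len(A.sig) + 3]
40. n0.lab = -2  [-2]

true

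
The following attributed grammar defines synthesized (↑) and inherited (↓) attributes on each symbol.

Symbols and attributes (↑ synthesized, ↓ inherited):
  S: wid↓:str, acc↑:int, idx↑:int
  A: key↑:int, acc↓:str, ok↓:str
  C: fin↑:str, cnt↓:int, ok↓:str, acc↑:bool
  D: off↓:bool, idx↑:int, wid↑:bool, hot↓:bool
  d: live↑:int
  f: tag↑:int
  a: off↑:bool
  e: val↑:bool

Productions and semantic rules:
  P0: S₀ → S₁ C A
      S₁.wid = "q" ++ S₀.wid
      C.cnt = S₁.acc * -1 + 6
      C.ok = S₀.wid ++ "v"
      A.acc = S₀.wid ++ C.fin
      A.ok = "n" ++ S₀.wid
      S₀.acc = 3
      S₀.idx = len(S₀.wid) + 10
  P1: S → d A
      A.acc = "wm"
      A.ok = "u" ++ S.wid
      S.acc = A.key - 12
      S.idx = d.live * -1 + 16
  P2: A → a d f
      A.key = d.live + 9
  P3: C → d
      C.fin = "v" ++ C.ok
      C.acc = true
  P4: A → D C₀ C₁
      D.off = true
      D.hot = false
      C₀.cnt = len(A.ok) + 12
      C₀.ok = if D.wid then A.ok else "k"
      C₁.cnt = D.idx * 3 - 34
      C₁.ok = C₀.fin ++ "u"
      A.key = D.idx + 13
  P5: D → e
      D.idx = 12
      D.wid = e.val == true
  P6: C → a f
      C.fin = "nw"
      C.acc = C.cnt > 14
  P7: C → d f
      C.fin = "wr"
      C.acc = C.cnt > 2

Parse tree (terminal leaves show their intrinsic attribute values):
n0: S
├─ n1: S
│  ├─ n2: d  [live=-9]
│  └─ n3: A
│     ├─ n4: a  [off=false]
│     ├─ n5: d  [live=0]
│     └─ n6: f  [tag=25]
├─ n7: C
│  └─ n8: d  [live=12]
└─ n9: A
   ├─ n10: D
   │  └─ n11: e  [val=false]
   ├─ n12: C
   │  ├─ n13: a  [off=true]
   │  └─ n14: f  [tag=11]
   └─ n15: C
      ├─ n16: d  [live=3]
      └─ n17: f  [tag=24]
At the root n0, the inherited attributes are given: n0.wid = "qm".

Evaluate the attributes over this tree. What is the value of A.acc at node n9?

"qmvqmv"

1. n0.wid = "qm"  [given at root]
2. n1.wid = "qqm"  ["q" ++ S₀.wid]
3. n2.live = -9  [terminal]
4. n3.acc = "wm"  ["wm"]
5. n3.ok = "uqqm"  ["u" ++ S.wid]
6. n4.off = false  [terminal]
7. n5.live = 0  [terminal]
8. n6.tag = 25  [terminal]
9. n3.key = 9  [d.live + 9]
10. n1.acc = -3  [A.key - 12]
11. n1.idx = 25  [d.live * -1 + 16]
12. n7.cnt = 9  [S₁.acc * -1 + 6]
13. n7.ok = "qmv"  [S₀.wid ++ "v"]
14. n8.live = 12  [terminal]
15. n7.fin = "vqmv"  ["v" ++ C.ok]
16. n7.acc = true  [true]
17. n9.acc = "qmvqmv"  [S₀.wid ++ C.fin]
18. n9.ok = "nqm"  ["n" ++ S₀.wid]
19. n10.off = true  [true]
20. n10.hot = false  [false]
21. n11.val = false  [terminal]
22. n10.idx = 12  [12]
23. n10.wid = false  [e.val == true]
24. n12.cnt = 15  [len(A.ok) + 12]
25. n12.ok = "k"  [if D.wid then A.ok else "k"]
26. n13.off = true  [terminal]
27. n14.tag = 11  [terminal]
28. n12.fin = "nw"  ["nw"]
29. n12.acc = true  [C.cnt > 14]
30. n15.cnt = 2  [D.idx * 3 - 34]
31. n15.ok = "nwu"  [C₀.fin ++ "u"]
32. n16.live = 3  [terminal]
33. n17.tag = 24  [terminal]
34. n15.fin = "wr"  ["wr"]
35. n15.acc = false  [C.cnt > 2]
36. n9.key = 25  [D.idx + 13]
37. n0.acc = 3  [3]
38. n0.idx = 12  [len(S₀.wid) + 10]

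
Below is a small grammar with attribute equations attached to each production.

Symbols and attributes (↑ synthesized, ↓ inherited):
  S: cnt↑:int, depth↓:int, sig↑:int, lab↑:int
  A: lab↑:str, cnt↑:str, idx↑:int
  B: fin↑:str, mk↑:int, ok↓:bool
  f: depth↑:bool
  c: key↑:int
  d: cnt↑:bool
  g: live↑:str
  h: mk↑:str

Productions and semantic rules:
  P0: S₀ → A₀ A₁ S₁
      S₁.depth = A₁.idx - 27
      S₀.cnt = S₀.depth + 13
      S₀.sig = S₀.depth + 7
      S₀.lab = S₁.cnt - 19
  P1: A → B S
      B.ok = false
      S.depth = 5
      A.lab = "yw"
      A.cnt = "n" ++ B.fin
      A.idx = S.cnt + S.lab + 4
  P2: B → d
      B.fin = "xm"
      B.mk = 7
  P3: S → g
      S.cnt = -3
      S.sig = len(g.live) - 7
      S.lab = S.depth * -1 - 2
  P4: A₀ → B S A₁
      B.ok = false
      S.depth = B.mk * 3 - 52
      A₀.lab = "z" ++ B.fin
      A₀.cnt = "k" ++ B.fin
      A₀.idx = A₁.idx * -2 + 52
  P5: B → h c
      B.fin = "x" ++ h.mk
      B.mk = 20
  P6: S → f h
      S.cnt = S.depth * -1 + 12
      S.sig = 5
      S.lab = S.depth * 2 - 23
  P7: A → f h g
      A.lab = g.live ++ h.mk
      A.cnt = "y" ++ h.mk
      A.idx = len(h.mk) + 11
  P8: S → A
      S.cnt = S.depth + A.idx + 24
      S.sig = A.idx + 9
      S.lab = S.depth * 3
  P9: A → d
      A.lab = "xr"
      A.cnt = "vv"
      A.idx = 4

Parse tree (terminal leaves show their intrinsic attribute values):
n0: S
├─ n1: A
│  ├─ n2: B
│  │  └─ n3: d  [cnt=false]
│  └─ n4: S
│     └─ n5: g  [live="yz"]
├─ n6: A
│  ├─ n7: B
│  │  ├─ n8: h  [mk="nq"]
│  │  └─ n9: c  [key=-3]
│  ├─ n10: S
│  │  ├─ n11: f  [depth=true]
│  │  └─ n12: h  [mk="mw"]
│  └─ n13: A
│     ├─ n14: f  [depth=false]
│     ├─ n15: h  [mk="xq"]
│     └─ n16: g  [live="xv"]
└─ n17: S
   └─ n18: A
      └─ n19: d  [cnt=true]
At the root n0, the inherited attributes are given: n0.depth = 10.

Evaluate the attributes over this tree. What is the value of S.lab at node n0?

1. n0.depth = 10  [given at root]
2. n2.ok = false  [false]
3. n3.cnt = false  [terminal]
4. n2.fin = "xm"  ["xm"]
5. n2.mk = 7  [7]
6. n4.depth = 5  [5]
7. n5.live = "yz"  [terminal]
8. n4.cnt = -3  [-3]
9. n4.sig = -5  [len(g.live) - 7]
10. n4.lab = -7  [S.depth * -1 - 2]
11. n1.lab = "yw"  ["yw"]
12. n1.cnt = "nxm"  ["n" ++ B.fin]
13. n1.idx = -6  [S.cnt + S.lab + 4]
14. n7.ok = false  [false]
15. n8.mk = "nq"  [terminal]
16. n9.key = -3  [terminal]
17. n7.fin = "xnq"  ["x" ++ h.mk]
18. n7.mk = 20  [20]
19. n10.depth = 8  [B.mk * 3 - 52]
20. n11.depth = true  [terminal]
21. n12.mk = "mw"  [terminal]
22. n10.cnt = 4  [S.depth * -1 + 12]
23. n10.sig = 5  [5]
24. n10.lab = -7  [S.depth * 2 - 23]
25. n14.depth = false  [terminal]
26. n15.mk = "xq"  [terminal]
27. n16.live = "xv"  [terminal]
28. n13.lab = "xvxq"  [g.live ++ h.mk]
29. n13.cnt = "yxq"  ["y" ++ h.mk]
30. n13.idx = 13  [len(h.mk) + 11]
31. n6.lab = "zxnq"  ["z" ++ B.fin]
32. n6.cnt = "kxnq"  ["k" ++ B.fin]
33. n6.idx = 26  [A₁.idx * -2 + 52]
34. n17.depth = -1  [A₁.idx - 27]
35. n19.cnt = true  [terminal]
36. n18.lab = "xr"  ["xr"]
37. n18.cnt = "vv"  ["vv"]
38. n18.idx = 4  [4]
39. n17.cnt = 27  [S.depth + A.idx + 24]
40. n17.sig = 13  [A.idx + 9]
41. n17.lab = -3  [S.depth * 3]
42. n0.cnt = 23  [S₀.depth + 13]
43. n0.sig = 17  [S₀.depth + 7]
44. n0.lab = 8  [S₁.cnt - 19]

8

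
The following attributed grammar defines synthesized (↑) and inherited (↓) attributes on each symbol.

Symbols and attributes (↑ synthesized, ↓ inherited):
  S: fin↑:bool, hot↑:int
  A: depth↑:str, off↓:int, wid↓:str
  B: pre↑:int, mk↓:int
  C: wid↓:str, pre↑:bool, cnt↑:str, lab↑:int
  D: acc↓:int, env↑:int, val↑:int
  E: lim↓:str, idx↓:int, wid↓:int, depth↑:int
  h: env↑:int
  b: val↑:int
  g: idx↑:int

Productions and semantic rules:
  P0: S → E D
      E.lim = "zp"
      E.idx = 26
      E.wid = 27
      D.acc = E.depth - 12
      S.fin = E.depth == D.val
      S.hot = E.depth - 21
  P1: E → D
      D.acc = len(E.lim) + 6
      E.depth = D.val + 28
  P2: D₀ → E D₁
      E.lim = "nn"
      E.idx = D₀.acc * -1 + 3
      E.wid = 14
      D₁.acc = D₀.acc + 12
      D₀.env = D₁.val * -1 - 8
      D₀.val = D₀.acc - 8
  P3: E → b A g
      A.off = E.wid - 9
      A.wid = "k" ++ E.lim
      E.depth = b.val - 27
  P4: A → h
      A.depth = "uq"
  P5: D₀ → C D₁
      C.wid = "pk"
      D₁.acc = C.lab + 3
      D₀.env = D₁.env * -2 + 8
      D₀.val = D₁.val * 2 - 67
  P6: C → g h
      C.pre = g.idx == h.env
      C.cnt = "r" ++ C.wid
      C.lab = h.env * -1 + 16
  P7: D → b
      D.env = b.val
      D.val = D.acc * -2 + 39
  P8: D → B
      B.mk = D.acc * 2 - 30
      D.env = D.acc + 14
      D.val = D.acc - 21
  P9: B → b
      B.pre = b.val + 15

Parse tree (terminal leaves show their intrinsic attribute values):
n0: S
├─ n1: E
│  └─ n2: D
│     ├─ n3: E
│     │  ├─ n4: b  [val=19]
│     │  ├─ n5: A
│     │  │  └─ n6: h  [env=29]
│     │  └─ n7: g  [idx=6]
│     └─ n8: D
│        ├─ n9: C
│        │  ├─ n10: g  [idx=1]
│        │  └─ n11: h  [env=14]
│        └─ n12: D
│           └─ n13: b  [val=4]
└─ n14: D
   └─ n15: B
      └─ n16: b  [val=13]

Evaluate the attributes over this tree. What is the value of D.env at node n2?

1. n1.lim = "zp"  ["zp"]
2. n1.idx = 26  [26]
3. n1.wid = 27  [27]
4. n2.acc = 8  [len(E.lim) + 6]
5. n3.lim = "nn"  ["nn"]
6. n3.idx = -5  [D₀.acc * -1 + 3]
7. n3.wid = 14  [14]
8. n4.val = 19  [terminal]
9. n5.off = 5  [E.wid - 9]
10. n5.wid = "knn"  ["k" ++ E.lim]
11. n6.env = 29  [terminal]
12. n5.depth = "uq"  ["uq"]
13. n7.idx = 6  [terminal]
14. n3.depth = -8  [b.val - 27]
15. n8.acc = 20  [D₀.acc + 12]
16. n9.wid = "pk"  ["pk"]
17. n10.idx = 1  [terminal]
18. n11.env = 14  [terminal]
19. n9.pre = false  [g.idx == h.env]
20. n9.cnt = "rpk"  ["r" ++ C.wid]
21. n9.lab = 2  [h.env * -1 + 16]
22. n12.acc = 5  [C.lab + 3]
23. n13.val = 4  [terminal]
24. n12.env = 4  [b.val]
25. n12.val = 29  [D.acc * -2 + 39]
26. n8.env = 0  [D₁.env * -2 + 8]
27. n8.val = -9  [D₁.val * 2 - 67]
28. n2.env = 1  [D₁.val * -1 - 8]
29. n2.val = 0  [D₀.acc - 8]
30. n1.depth = 28  [D.val + 28]
31. n14.acc = 16  [E.depth - 12]
32. n15.mk = 2  [D.acc * 2 - 30]
33. n16.val = 13  [terminal]
34. n15.pre = 28  [b.val + 15]
35. n14.env = 30  [D.acc + 14]
36. n14.val = -5  [D.acc - 21]
37. n0.fin = false  [E.depth == D.val]
38. n0.hot = 7  [E.depth - 21]

1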